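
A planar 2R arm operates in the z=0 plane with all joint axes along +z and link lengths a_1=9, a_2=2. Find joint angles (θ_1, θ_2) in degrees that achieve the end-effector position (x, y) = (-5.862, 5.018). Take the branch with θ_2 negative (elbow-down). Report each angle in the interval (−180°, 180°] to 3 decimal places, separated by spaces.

149.996 -135.002

cos θ_2 = (59.5434−9²−2²)/(2·9·2) = -0.7071; θ_2 = -135.0018° (elbow-down)
β = atan2(5.0180,-5.8620) = 139.4358°; ψ = atan2(-1.4142,7.5857) = -10.5601°
θ_1 = β − ψ = 149.9959°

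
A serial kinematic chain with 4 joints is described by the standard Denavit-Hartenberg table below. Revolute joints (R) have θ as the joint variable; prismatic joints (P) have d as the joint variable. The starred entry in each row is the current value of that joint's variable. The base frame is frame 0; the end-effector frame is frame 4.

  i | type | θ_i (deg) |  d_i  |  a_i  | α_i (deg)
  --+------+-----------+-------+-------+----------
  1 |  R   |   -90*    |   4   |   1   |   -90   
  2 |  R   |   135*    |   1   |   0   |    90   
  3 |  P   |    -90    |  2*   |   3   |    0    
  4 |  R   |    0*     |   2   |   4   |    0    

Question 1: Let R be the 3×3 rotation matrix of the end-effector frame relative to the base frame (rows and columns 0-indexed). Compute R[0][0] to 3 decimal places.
-1.000

End-effector x-axis (col 0 of R) = (-1.0000,-0.0000,-0.0000)
R[0][0] = -1.0000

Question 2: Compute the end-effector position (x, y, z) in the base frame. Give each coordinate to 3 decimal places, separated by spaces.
-6.000 -3.828 1.172

after link 1: o_1 = (0.0000, -1.0000, 4.0000)
after link 2: o_2 = (1.0000, -1.0000, 4.0000)
after link 3: o_3 = (-2.0000, -2.4142, 2.5858)
after link 4: o_4 = (-6.0000, -3.8284, 1.1716)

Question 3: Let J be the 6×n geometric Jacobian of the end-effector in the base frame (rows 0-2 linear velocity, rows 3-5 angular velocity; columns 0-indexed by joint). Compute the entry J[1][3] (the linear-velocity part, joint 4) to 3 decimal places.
2.828

axis z_3 = (0.0000,-0.7071,-0.7071); lever o_n−o_3 = (-4.0000,-1.4142,-1.4142)
cross product → J_v[:, 3] = (0.0000,2.8284,-2.8284)
J_ω[:, 3] = z_3
entry J[1][3] = 2.8284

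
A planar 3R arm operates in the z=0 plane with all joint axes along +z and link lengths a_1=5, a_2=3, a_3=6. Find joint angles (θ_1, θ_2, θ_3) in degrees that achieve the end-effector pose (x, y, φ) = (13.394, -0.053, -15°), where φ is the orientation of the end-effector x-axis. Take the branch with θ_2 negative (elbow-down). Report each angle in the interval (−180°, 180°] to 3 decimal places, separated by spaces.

wrist centre = target − a_3·(cos φ, sin φ) = (7.5984, 1.4999)
cos θ_2 = (59.9861−5²−3²)/(2·5·3) = 0.8662; θ_2 = -29.9796° (elbow-down)
β = atan2(1.4999,7.5984) = 11.1665°; ψ = atan2(-1.4991,7.5986) = -11.1601°
θ_1 = β − ψ = 22.3266°
θ_3 = φ − θ_1 − θ_2 = -7.3471° (wrapped to (-180°,180°])

22.327 -29.980 -7.347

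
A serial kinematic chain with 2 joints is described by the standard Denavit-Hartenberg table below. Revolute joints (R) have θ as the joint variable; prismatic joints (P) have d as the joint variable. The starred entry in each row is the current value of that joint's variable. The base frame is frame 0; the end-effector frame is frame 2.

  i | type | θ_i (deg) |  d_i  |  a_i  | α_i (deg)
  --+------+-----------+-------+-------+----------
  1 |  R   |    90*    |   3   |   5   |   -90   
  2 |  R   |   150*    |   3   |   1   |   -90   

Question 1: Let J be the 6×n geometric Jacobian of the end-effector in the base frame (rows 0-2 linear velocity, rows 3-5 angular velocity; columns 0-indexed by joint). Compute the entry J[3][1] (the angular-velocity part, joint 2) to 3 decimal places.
axis z_1 = (-1.0000,0.0000,0.0000); lever o_n−o_1 = (-3.0000,-0.8660,-0.5000)
cross product → J_v[:, 1] = (0.0000,-0.5000,0.8660)
J_ω[:, 1] = z_1
entry J[3][1] = -1.0000

-1.000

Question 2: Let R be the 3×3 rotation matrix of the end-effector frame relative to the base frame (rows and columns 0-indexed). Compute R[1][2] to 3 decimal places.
-0.500

End-effector z-axis (col 2 of R) = (-0.0000,-0.5000,0.8660)
R[1][2] = -0.5000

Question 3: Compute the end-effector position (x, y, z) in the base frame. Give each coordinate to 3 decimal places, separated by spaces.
after link 1: o_1 = (0.0000, 5.0000, 3.0000)
after link 2: o_2 = (-3.0000, 4.1340, 2.5000)

-3.000 4.134 2.500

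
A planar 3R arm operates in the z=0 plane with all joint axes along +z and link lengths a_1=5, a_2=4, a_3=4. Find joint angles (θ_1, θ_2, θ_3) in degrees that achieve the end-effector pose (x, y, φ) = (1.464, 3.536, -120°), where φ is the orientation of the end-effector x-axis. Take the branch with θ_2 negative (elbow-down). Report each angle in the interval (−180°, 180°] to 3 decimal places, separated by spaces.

90.000 -59.999 -150.002

wrist centre = target − a_3·(cos φ, sin φ) = (3.4640, 7.0001)
cos θ_2 = (61.0007−5²−4²)/(2·5·4) = 0.5000; θ_2 = -59.9988° (elbow-down)
β = atan2(7.0001,3.4640) = 63.6715°; ψ = atan2(-3.4641,7.0001) = -26.3290°
θ_1 = β − ψ = 90.0005°
θ_3 = φ − θ_1 − θ_2 = -150.0017° (wrapped to (-180°,180°])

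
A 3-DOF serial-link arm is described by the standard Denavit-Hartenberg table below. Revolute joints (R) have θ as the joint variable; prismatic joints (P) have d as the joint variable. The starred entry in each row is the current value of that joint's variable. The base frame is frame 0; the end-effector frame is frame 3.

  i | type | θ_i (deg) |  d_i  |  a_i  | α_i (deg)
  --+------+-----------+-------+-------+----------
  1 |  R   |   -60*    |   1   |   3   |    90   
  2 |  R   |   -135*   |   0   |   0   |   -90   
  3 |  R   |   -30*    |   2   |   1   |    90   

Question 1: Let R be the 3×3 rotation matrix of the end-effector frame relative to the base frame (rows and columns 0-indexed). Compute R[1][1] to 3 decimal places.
-0.612

End-effector y-axis (col 1 of R) = (0.3536,-0.6124,-0.7071)
R[1][1] = -0.6124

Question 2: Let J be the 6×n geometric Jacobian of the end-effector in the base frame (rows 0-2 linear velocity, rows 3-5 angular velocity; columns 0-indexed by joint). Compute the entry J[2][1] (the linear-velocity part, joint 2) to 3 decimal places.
0.802

axis z_1 = (-0.8660,-0.5000,0.0000); lever o_n−o_1 = (-0.0321,-0.9444,-2.0266)
cross product → J_v[:, 1] = (1.0133,-1.7551,0.8018)
J_ω[:, 1] = z_1
entry J[2][1] = 0.8018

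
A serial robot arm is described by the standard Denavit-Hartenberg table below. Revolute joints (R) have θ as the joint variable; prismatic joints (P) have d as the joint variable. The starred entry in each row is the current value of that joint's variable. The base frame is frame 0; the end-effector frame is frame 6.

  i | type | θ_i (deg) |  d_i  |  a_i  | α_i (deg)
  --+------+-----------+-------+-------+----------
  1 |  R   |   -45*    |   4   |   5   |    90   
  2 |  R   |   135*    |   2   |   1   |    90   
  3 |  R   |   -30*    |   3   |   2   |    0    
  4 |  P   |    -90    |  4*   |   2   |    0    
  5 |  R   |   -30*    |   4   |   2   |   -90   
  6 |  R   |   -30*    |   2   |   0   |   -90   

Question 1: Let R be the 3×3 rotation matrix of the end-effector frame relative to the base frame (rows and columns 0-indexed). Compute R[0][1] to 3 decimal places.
End-effector y-axis (col 1 of R) = (-0.3624,-0.8624,-0.3536)
R[0][1] = -0.3624

-0.362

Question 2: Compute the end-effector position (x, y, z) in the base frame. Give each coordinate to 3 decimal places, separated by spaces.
10.985 -6.086 12.485

after link 1: o_1 = (3.5355, -3.5355, 4.0000)
after link 2: o_2 = (1.6213, -4.4497, 4.7071)
after link 3: o_3 = (2.9624, -4.3766, 8.0532)
after link 4: o_4 = (6.6871, -5.6519, 10.1745)
after link 5: o_5 = (10.2603, -7.8108, 11.7782)
after link 6: o_6 = (10.9850, -6.0860, 12.4853)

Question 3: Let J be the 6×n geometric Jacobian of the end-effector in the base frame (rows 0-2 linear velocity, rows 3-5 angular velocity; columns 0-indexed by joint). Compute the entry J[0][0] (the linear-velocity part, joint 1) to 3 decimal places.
6.086

axis z_0 = ẑ; lever o_n−o_0 = (10.9850,-6.0860,12.4853)
cross product → J_v[:, 0] = (6.0860,10.9850,-0.0000)
J_ω[:, 0] = z_0
entry J[0][0] = 6.0860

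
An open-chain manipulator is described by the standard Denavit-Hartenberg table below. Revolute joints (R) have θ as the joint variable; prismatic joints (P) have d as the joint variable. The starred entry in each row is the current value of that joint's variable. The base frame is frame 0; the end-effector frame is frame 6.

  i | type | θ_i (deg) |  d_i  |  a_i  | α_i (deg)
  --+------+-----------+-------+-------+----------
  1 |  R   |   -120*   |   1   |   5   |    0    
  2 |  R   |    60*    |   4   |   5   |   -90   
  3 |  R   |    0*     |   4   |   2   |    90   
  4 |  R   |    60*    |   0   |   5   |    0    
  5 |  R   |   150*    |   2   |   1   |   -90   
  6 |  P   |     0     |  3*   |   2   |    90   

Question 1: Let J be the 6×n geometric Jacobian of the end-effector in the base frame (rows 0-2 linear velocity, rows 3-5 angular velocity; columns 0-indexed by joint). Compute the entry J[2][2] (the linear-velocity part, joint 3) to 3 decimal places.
-3.402

axis z_2 = (0.8660,0.5000,0.0000); lever o_n−o_2 = (5.3660,-0.8301,2.0000)
cross product → J_v[:, 2] = (1.0000,-1.7321,-3.4019)
J_ω[:, 2] = z_2
entry J[2][2] = -3.4019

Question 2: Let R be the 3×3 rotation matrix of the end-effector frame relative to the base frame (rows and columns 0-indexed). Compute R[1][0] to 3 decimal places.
0.500

End-effector x-axis (col 0 of R) = (-0.8660,0.5000,0.0000)
R[1][0] = 0.5000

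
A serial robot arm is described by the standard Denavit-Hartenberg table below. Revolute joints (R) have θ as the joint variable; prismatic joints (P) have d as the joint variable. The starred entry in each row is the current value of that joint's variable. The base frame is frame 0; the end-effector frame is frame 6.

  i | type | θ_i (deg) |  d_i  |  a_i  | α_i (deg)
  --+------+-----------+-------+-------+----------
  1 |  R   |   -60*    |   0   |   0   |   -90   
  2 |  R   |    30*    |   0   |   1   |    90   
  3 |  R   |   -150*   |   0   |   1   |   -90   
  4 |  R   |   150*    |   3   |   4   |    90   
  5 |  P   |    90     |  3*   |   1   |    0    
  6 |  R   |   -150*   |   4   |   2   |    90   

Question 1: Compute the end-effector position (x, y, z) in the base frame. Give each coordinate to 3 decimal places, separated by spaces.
-3.055 1.193 -8.408

after link 1: o_1 = (0.0000, 0.0000, 0.0000)
after link 2: o_2 = (0.4330, -0.7500, -0.5000)
after link 3: o_3 = (-0.3750, -0.3505, -0.0670)
after link 4: o_4 = (0.3236, -3.2925, -4.0490)
after link 5: o_5 = (-2.0715, -2.3762, -5.8995)
after link 6: o_6 = (-3.0547, 1.1929, -8.4085)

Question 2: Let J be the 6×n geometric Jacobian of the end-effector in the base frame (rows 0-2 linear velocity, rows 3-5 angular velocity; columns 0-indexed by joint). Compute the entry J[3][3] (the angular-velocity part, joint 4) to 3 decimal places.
axis z_3 = (-0.5335,-0.8080,-0.2500); lever o_n−o_3 = (-2.6797,1.5433,-8.3415)
cross product → J_v[:, 3] = (7.1259,-3.7802,-2.9886)
J_ω[:, 3] = z_3
entry J[3][3] = -0.5335

-0.533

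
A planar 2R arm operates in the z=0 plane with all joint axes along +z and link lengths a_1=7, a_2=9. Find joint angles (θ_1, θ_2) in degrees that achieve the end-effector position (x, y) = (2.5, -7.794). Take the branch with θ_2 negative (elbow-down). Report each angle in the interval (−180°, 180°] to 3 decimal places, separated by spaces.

0.002 -120.002

cos θ_2 = (66.9964−7²−9²)/(2·7·9) = -0.5000; θ_2 = -120.0019° (elbow-down)
β = atan2(-7.7940,2.5000) = -72.2159°; ψ = atan2(-7.7941,2.4997) = -72.2177°
θ_1 = β − ψ = 0.0019°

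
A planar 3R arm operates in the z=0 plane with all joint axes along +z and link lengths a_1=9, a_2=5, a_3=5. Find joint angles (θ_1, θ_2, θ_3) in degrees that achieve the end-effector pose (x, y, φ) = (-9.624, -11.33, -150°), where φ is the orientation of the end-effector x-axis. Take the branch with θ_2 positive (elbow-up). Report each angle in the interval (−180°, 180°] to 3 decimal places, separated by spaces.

-150.000 90.004 -90.004

wrist centre = target − a_3·(cos φ, sin φ) = (-5.2939, -8.8300)
cos θ_2 = (105.9940−9²−5²)/(2·9·5) = -0.0001; θ_2 = 90.0038° (elbow-up)
β = atan2(-8.8300,-5.2939) = -120.9441°; ψ = atan2(5.0000,8.9997) = 29.0555°
θ_1 = β − ψ = -149.9996°
θ_3 = φ − θ_1 − θ_2 = -90.0043° (wrapped to (-180°,180°])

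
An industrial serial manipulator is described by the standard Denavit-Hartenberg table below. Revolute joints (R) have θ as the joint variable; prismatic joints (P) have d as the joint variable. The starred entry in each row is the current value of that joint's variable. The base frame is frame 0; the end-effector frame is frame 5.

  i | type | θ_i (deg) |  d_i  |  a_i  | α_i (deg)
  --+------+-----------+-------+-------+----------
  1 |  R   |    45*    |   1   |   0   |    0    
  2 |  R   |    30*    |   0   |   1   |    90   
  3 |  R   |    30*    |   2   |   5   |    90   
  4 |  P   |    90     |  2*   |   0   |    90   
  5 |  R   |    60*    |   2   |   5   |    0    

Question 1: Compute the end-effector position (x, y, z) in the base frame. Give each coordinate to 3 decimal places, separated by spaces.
after link 1: o_1 = (0.0000, 0.0000, 1.0000)
after link 2: o_2 = (0.2588, 0.9659, 1.0000)
after link 3: o_3 = (3.3114, 4.6309, 3.5000)
after link 4: o_4 = (3.5702, 5.5968, 1.7679)
after link 5: o_5 = (6.9937, 8.7141, -0.9821)

6.994 8.714 -0.982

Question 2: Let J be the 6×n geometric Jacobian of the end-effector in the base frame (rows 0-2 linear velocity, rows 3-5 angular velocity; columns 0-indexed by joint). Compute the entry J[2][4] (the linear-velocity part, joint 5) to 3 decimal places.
-2.165

axis z_4 = (0.2241,0.8365,0.5000); lever o_n−o_4 = (3.4235,3.1173,-2.7500)
cross product → J_v[:, 4] = (-3.8591,2.3281,-2.1651)
J_ω[:, 4] = z_4
entry J[2][4] = -2.1651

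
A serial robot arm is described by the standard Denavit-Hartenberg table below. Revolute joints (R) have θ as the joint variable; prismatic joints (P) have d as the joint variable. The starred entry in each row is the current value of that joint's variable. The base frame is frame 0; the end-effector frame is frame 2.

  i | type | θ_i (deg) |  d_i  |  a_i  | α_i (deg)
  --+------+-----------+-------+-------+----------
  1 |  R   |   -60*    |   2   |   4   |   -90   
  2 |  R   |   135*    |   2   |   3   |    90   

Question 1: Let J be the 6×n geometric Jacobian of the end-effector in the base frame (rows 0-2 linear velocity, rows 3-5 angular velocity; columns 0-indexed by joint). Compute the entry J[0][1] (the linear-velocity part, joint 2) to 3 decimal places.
-1.061

axis z_1 = (0.8660,0.5000,0.0000); lever o_n−o_1 = (0.6714,2.8371,-2.1213)
cross product → J_v[:, 1] = (-1.0607,1.8371,2.1213)
J_ω[:, 1] = z_1
entry J[0][1] = -1.0607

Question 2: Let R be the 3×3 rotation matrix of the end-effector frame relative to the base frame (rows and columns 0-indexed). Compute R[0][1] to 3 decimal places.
End-effector y-axis (col 1 of R) = (0.8660,0.5000,0.0000)
R[0][1] = 0.8660

0.866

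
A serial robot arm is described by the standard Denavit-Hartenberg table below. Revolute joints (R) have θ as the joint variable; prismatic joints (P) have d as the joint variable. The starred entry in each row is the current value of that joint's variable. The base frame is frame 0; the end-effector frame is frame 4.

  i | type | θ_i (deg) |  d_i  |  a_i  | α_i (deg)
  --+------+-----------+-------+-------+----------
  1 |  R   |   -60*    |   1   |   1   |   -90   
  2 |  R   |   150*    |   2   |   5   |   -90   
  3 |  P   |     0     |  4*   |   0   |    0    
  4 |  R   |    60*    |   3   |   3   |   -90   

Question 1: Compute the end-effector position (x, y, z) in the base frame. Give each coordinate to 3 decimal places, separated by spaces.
-4.583 6.741 3.812

after link 1: o_1 = (0.5000, -0.8660, 1.0000)
after link 2: o_2 = (0.0670, 3.8840, -1.5000)
after link 3: o_3 = (-0.9330, 5.6160, 1.9641)
after link 4: o_4 = (-4.5825, 6.7410, 3.8122)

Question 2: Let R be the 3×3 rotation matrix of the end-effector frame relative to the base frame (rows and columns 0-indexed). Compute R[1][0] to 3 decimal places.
-0.058

End-effector x-axis (col 0 of R) = (-0.9665,-0.0580,-0.2500)
R[1][0] = -0.0580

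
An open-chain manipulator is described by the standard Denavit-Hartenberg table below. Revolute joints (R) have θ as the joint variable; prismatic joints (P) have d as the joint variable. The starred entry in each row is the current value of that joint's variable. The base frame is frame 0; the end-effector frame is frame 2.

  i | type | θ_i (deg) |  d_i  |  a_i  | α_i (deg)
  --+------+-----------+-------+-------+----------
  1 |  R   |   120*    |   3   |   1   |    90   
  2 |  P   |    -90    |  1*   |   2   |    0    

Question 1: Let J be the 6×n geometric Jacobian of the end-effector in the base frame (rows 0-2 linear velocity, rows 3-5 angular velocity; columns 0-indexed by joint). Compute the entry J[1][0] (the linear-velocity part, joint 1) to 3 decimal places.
0.366

axis z_0 = ẑ; lever o_n−o_0 = (0.3660,1.3660,1.0000)
cross product → J_v[:, 0] = (-1.3660,0.3660,0.0000)
J_ω[:, 0] = z_0
entry J[1][0] = 0.3660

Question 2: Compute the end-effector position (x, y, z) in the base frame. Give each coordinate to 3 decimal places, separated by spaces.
0.366 1.366 1.000

after link 1: o_1 = (-0.5000, 0.8660, 3.0000)
after link 2: o_2 = (0.3660, 1.3660, 1.0000)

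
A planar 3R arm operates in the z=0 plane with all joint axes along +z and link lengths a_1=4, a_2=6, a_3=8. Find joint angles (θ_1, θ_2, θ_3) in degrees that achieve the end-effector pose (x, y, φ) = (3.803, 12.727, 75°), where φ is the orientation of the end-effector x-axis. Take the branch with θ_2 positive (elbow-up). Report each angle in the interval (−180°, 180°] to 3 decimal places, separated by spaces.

-8.222 120.004 -36.782

wrist centre = target − a_3·(cos φ, sin φ) = (1.7324, 4.9996)
cos θ_2 = (27.9973−4²−6²)/(2·4·6) = -0.5001; θ_2 = 120.0037° (elbow-up)
β = atan2(4.9996,1.7324) = 70.8879°; ψ = atan2(5.1960,0.9997) = 79.1098°
θ_1 = β − ψ = -8.2219°
θ_3 = φ − θ_1 − θ_2 = -36.7818° (wrapped to (-180°,180°])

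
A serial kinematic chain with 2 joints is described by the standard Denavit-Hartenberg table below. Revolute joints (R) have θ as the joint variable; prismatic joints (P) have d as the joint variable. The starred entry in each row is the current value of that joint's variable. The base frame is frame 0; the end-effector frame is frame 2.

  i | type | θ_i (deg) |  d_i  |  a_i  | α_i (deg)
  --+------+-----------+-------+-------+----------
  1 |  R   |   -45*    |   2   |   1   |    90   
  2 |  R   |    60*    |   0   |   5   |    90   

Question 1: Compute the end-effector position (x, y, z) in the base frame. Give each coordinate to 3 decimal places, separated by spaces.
after link 1: o_1 = (0.7071, -0.7071, 2.0000)
after link 2: o_2 = (2.4749, -2.4749, 6.3301)

2.475 -2.475 6.330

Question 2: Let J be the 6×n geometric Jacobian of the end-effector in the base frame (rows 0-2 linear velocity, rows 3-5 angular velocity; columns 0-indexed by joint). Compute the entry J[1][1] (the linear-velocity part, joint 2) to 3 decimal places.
3.062

axis z_1 = (-0.7071,-0.7071,0.0000); lever o_n−o_1 = (1.7678,-1.7678,4.3301)
cross product → J_v[:, 1] = (-3.0619,3.0619,2.5000)
J_ω[:, 1] = z_1
entry J[1][1] = 3.0619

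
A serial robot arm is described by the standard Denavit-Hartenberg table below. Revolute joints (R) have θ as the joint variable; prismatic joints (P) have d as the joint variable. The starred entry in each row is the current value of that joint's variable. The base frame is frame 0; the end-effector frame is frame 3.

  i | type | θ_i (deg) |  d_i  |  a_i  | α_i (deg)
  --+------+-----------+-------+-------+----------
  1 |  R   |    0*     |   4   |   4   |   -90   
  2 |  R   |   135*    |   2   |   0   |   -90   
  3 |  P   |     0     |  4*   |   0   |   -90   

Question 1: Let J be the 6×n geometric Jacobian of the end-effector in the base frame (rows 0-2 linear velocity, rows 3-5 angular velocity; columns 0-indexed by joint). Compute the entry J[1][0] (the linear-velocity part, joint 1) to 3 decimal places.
axis z_0 = ẑ; lever o_n−o_0 = (1.1716,2.0000,6.8284)
cross product → J_v[:, 0] = (-2.0000,1.1716,0.0000)
J_ω[:, 0] = z_0
entry J[1][0] = 1.1716

1.172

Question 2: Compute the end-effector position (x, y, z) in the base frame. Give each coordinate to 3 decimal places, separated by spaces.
after link 1: o_1 = (4.0000, 0.0000, 4.0000)
after link 2: o_2 = (4.0000, 2.0000, 4.0000)
after link 3: o_3 = (1.1716, 2.0000, 6.8284)

1.172 2.000 6.828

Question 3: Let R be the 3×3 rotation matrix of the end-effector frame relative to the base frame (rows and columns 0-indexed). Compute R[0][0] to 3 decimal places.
-0.707

End-effector x-axis (col 0 of R) = (-0.7071,0.0000,-0.7071)
R[0][0] = -0.7071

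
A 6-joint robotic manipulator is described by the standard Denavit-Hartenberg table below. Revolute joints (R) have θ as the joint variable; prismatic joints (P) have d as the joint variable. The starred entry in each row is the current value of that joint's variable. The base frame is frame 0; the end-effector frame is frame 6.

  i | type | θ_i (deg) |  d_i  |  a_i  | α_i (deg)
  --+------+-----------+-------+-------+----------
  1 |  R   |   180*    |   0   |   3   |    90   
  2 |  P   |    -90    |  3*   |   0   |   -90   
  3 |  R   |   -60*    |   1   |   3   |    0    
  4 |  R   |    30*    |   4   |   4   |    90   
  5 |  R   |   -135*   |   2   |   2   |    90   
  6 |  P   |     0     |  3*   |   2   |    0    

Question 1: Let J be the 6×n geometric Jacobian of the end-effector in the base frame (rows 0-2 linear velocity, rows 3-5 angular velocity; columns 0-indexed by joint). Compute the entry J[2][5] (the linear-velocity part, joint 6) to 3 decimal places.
0.612

prismatic axis z_5 = (-0.7071,-0.3536,0.6124)
J_v[:, 5] = z_5; J_ω[:, 5] = (0,0,0)
entry J[2][5] = 0.6124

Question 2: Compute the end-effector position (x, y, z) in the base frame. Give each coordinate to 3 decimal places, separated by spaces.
-7.293 6.855 0.323

after link 1: o_1 = (-3.0000, 0.0000, 0.0000)
after link 2: o_2 = (-3.0000, 3.0000, 0.0000)
after link 3: o_3 = (-4.0000, 5.5981, -1.5000)
after link 4: o_4 = (-8.0000, 7.5981, -4.9641)
after link 5: o_5 = (-6.5858, 8.6230, -2.7394)
after link 6: o_6 = (-7.2929, 6.8553, 0.3225)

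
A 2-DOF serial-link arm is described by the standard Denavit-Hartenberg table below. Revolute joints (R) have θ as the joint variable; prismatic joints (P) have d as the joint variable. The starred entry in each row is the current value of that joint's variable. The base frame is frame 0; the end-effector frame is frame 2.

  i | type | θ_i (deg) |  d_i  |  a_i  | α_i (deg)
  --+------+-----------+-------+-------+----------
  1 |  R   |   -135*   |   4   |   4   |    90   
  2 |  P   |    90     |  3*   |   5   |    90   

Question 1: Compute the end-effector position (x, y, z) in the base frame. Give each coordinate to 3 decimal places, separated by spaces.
after link 1: o_1 = (-2.8284, -2.8284, 4.0000)
after link 2: o_2 = (-4.9497, -0.7071, 9.0000)

-4.950 -0.707 9.000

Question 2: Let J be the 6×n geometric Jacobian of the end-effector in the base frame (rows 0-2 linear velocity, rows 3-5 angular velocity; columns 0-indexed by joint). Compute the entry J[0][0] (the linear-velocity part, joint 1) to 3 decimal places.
axis z_0 = ẑ; lever o_n−o_0 = (-4.9497,-0.7071,9.0000)
cross product → J_v[:, 0] = (0.7071,-4.9497,0.0000)
J_ω[:, 0] = z_0
entry J[0][0] = 0.7071

0.707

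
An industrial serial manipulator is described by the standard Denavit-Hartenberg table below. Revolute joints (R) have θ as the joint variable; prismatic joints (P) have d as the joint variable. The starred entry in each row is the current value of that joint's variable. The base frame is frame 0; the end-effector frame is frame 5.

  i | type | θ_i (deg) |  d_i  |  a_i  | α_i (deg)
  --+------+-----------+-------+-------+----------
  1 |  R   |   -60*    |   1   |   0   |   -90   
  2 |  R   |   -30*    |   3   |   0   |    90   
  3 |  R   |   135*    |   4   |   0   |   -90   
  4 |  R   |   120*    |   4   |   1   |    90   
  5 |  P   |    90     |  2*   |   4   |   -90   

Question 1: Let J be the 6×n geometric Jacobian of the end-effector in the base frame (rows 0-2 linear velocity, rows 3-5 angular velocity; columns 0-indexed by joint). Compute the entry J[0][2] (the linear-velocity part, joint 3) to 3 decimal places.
axis z_2 = (-0.2500,0.4330,0.8660); lever o_n−o_2 = (-7.5047,3.4272,-1.4159)
cross product → J_v[:, 2] = (-3.5812,-6.8533,2.3928)
J_ω[:, 2] = z_2
entry J[0][2] = -3.5812

-3.581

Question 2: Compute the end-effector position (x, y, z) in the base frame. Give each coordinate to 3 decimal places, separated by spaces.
after link 1: o_1 = (0.0000, 0.0000, 1.0000)
after link 2: o_2 = (2.5981, 1.5000, 1.0000)
after link 3: o_3 = (1.5981, 3.2321, 4.4641)
after link 4: o_4 = (-2.0127, 3.1222, 2.4767)
after link 5: o_5 = (-4.9066, 4.9272, -0.4159)

-4.907 4.927 -0.416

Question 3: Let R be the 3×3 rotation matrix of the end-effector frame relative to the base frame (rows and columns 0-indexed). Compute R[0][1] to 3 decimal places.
End-effector y-axis (col 1 of R) = (-0.3902,-0.5490,0.7392)
R[0][1] = -0.3902

-0.390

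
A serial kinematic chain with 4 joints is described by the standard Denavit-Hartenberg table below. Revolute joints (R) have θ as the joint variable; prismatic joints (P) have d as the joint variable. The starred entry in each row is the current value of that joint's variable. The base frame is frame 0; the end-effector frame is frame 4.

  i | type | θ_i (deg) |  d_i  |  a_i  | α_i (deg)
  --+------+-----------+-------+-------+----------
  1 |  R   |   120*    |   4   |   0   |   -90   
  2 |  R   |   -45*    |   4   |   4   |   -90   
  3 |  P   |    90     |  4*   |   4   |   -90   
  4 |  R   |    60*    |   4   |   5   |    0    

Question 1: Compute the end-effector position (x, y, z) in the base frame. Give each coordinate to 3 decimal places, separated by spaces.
2.282 1.048 4.233

after link 1: o_1 = (0.0000, 0.0000, 4.0000)
after link 2: o_2 = (-4.8783, 0.4495, 6.8284)
after link 3: o_3 = (-2.8284, 4.8990, 4.0000)
after link 4: o_4 = (2.2818, 1.0478, 4.2334)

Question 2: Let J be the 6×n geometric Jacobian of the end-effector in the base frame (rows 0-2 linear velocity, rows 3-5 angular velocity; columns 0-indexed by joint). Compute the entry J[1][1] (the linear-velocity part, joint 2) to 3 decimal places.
0.202

axis z_1 = (-0.8660,-0.5000,0.0000); lever o_n−o_1 = (2.2818,1.0478,0.2334)
cross product → J_v[:, 1] = (-0.1167,0.2022,0.2334)
J_ω[:, 1] = z_1
entry J[1][1] = 0.2022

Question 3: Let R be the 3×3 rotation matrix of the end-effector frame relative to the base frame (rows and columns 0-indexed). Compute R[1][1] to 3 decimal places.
-0.739

End-effector y-axis (col 1 of R) = (-0.5732,-0.7392,0.3536)
R[1][1] = -0.7392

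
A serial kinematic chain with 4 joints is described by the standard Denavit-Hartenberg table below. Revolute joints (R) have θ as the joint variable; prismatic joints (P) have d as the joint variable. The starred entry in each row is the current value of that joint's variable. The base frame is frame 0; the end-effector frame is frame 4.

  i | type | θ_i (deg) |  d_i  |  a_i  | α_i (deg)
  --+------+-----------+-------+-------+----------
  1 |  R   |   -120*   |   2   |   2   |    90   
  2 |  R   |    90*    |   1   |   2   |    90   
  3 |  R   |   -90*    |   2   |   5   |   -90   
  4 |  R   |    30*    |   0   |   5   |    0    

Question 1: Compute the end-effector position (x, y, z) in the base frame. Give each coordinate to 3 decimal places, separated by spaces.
6.464 -5.464 4.000

after link 1: o_1 = (-1.0000, -1.7321, 2.0000)
after link 2: o_2 = (-1.8660, -1.2321, 4.0000)
after link 3: o_3 = (1.4641, -5.4641, 4.0000)
after link 4: o_4 = (6.4641, -5.4641, 4.0000)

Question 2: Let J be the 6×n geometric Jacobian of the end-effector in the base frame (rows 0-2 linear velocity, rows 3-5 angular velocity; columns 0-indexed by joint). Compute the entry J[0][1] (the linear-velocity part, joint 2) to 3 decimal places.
axis z_1 = (-0.8660,0.5000,0.0000); lever o_n−o_1 = (7.4641,-3.7321,2.0000)
cross product → J_v[:, 1] = (1.0000,1.7321,-0.5000)
J_ω[:, 1] = z_1
entry J[0][1] = 1.0000

1.000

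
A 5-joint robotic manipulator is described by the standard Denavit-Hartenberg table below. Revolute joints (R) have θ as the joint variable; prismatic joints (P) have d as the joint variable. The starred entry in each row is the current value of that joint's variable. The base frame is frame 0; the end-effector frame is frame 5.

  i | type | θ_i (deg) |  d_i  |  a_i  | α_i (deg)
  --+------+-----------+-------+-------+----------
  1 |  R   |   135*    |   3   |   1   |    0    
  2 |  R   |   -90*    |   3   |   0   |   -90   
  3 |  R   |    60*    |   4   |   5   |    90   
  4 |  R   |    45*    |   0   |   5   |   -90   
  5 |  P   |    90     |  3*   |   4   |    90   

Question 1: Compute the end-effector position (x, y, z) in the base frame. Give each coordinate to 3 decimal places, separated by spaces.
after link 1: o_1 = (-0.7071, 0.7071, 3.0000)
after link 2: o_2 = (-0.7071, 0.7071, 6.0000)
after link 3: o_3 = (-1.7678, 5.3033, 1.6699)
after link 4: o_4 = (-3.0178, 9.0533, -1.3920)
after link 5: o_5 = (-7.7173, 7.3538, -1.5549)

-7.717 7.354 -1.555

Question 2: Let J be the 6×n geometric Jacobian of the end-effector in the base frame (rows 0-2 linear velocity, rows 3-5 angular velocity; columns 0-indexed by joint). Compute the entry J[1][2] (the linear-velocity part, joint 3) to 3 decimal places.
axis z_2 = (-0.7071,0.7071,0.0000); lever o_n−o_2 = (-7.0101,6.6467,-7.5549)
cross product → J_v[:, 2] = (-5.3421,-5.3421,0.2570)
J_ω[:, 2] = z_2
entry J[1][2] = -5.3421

-5.342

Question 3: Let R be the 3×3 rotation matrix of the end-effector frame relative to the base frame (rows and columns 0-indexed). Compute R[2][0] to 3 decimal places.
End-effector x-axis (col 0 of R) = (-0.6124,-0.6124,-0.5000)
R[2][0] = -0.5000

-0.500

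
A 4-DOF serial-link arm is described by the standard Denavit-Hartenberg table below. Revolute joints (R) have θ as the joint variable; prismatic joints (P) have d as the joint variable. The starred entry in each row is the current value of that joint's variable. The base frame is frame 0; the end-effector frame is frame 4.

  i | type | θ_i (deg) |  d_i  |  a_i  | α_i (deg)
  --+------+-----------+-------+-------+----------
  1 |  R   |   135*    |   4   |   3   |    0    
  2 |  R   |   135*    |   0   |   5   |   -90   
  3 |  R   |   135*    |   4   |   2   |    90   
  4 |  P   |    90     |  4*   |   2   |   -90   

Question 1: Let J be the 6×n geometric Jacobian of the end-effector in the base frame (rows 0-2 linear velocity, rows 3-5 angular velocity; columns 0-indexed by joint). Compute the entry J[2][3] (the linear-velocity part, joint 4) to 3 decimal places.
prismatic axis z_3 = (-0.0000,-0.7071,-0.7071)
J_v[:, 3] = z_3; J_ω[:, 3] = (0,0,0)
entry J[2][3] = -0.7071

-0.707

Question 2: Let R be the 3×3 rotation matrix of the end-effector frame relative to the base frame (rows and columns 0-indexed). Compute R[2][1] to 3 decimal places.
End-effector y-axis (col 1 of R) = (0.0000,0.7071,0.7071)
R[2][1] = 0.7071

0.707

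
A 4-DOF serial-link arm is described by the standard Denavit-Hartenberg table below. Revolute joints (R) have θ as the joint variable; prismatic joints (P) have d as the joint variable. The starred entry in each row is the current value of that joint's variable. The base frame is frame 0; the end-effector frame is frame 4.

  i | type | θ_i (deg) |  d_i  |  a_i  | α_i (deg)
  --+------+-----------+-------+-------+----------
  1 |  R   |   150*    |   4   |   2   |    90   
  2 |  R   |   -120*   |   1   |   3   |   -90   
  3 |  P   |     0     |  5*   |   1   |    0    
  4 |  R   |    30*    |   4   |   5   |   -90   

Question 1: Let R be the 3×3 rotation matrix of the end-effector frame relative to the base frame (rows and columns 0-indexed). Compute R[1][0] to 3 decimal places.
-0.650

End-effector x-axis (col 0 of R) = (0.1250,-0.6495,-0.7500)
R[1][0] = -0.6495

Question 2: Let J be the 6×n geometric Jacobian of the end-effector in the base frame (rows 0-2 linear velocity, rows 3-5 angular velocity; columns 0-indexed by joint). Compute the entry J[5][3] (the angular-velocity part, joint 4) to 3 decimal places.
-0.500

axis z_3 = (-0.7500,0.4330,-0.5000); lever o_n−o_3 = (-2.3750,-1.5155,-5.7500)
cross product → J_v[:, 3] = (-3.2476,-3.1250,2.1651)
J_ω[:, 3] = z_3
entry J[5][3] = -0.5000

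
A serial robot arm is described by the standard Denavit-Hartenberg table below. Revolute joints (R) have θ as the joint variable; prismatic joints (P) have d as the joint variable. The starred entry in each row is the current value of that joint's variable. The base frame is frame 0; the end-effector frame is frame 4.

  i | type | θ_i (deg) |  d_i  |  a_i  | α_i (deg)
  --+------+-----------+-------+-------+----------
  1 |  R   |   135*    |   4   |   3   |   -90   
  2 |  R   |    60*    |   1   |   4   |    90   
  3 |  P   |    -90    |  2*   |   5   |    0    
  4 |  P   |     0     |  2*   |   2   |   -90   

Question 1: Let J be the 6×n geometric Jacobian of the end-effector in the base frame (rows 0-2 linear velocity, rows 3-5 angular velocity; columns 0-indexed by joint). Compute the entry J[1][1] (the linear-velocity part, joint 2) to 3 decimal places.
-1.035

axis z_1 = (-0.7071,-0.7071,0.0000); lever o_n−o_1 = (0.3789,8.1063,-1.4641)
cross product → J_v[:, 1] = (1.0353,-1.0353,-5.4641)
J_ω[:, 1] = z_1
entry J[1][1] = -1.0353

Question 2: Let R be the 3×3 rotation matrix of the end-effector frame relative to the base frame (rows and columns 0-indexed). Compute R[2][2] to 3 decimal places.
-0.866

End-effector z-axis (col 2 of R) = (-0.3536,0.3536,-0.8660)
R[2][2] = -0.8660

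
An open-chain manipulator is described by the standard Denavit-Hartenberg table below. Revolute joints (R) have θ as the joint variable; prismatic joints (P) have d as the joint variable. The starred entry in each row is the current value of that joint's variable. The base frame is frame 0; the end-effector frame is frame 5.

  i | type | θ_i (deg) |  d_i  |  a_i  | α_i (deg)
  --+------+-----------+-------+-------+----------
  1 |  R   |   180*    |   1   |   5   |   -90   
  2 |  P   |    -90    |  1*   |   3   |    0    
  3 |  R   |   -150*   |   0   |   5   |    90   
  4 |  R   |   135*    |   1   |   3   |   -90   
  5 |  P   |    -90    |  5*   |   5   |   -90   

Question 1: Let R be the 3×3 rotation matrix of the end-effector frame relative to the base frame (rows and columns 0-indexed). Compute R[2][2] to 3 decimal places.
0.612

End-effector z-axis (col 2 of R) = (-0.3536,-0.7071,0.6124)
R[2][2] = 0.6124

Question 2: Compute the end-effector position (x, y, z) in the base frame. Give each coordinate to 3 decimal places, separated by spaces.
-10.525 0.414 1.569

after link 1: o_1 = (-5.0000, 0.0000, 1.0000)
after link 2: o_2 = (-5.0000, -1.0000, 4.0000)
after link 3: o_3 = (-2.5000, -1.0000, -0.3301)
after link 4: o_4 = (-4.4267, -3.1213, 1.0070)
after link 5: o_5 = (-10.5246, 0.4142, 1.5689)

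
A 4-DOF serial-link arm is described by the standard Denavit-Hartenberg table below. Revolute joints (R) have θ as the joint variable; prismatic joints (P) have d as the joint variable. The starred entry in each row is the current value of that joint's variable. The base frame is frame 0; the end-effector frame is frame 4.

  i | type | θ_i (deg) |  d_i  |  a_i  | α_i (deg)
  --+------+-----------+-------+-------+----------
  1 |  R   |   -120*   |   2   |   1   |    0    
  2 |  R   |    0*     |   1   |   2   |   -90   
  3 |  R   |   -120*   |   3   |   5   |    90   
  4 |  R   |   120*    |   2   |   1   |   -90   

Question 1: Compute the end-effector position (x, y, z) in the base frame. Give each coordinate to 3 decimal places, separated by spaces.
3.839 -1.083 5.897

after link 1: o_1 = (-0.5000, -0.8660, 2.0000)
after link 2: o_2 = (-1.5000, -2.5981, 3.0000)
after link 3: o_3 = (2.3481, -1.9330, 7.3301)
after link 4: o_4 = (3.8391, -1.0825, 5.8971)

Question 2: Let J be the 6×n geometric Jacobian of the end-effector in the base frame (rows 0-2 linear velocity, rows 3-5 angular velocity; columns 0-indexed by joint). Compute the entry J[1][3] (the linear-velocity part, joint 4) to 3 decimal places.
-0.125

axis z_3 = (0.4330,0.7500,-0.5000); lever o_n−o_3 = (1.4910,0.8505,-1.4330)
cross product → J_v[:, 3] = (-0.6495,-0.1250,-0.7500)
J_ω[:, 3] = z_3
entry J[1][3] = -0.1250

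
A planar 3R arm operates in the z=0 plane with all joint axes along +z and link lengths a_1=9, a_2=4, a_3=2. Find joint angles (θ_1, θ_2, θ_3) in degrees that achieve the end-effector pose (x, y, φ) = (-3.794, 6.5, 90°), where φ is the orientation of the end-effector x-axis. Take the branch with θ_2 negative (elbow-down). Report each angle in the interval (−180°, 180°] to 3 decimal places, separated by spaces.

149.997 -150.003 90.006

wrist centre = target − a_3·(cos φ, sin φ) = (-3.7940, 4.5000)
cos θ_2 = (34.6444−9²−4²)/(2·9·4) = -0.8660; θ_2 = -150.0028° (elbow-down)
β = atan2(4.5000,-3.7940) = 130.1346°; ψ = atan2(-1.9998,5.5358) = -19.8625°
θ_1 = β − ψ = 149.9971°
θ_3 = φ − θ_1 − θ_2 = 90.0057° (wrapped to (-180°,180°])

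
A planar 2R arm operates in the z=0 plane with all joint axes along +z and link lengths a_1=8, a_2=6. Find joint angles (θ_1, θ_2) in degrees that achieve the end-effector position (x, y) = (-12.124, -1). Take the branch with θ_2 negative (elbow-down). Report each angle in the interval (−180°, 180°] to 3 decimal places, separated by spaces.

-149.997 -60.006

cos θ_2 = (147.9914−8²−6²)/(2·8·6) = 0.4999; θ_2 = -60.0059° (elbow-down)
β = atan2(-1.0000,-12.1240) = -175.2849°; ψ = atan2(-5.1965,10.9995) = -25.2874°
θ_1 = β − ψ = -149.9975°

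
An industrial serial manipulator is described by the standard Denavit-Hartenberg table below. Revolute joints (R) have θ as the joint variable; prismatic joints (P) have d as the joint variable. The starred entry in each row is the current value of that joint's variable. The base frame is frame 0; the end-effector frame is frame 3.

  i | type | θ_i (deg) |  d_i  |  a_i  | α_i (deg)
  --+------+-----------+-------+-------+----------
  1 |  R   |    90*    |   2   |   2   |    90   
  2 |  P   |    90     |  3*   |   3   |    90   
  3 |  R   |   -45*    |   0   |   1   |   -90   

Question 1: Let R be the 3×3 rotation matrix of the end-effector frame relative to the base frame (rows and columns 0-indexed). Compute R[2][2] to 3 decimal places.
0.707

End-effector z-axis (col 2 of R) = (0.7071,0.0000,0.7071)
R[2][2] = 0.7071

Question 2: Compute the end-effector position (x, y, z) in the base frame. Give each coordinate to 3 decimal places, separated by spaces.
2.293 2.000 5.707

after link 1: o_1 = (0.0000, 2.0000, 2.0000)
after link 2: o_2 = (3.0000, 2.0000, 5.0000)
after link 3: o_3 = (2.2929, 2.0000, 5.7071)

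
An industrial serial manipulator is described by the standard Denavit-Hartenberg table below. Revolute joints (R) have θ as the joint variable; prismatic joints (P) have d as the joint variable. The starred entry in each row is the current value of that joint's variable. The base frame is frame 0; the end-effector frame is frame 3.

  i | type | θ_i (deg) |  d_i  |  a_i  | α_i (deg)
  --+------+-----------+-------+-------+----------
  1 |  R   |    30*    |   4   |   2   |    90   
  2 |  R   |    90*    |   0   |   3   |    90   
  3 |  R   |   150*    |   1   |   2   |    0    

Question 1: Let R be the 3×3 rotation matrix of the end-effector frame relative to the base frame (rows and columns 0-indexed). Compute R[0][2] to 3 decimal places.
End-effector z-axis (col 2 of R) = (0.8660,0.5000,-0.0000)
R[0][2] = 0.8660

0.866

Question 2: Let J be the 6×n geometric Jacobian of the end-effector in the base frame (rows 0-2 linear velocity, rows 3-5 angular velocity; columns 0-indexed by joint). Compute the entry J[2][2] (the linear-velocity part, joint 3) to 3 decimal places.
axis z_2 = (0.8660,0.5000,-0.0000); lever o_n−o_2 = (1.3660,-0.3660,-1.7321)
cross product → J_v[:, 2] = (-0.8660,1.5000,-1.0000)
J_ω[:, 2] = z_2
entry J[2][2] = -1.0000

-1.000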